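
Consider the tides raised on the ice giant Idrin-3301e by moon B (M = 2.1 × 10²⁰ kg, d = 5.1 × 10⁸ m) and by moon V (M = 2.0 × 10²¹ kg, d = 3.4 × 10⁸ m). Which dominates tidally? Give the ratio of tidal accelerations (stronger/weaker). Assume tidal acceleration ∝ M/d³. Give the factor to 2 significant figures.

Compare M/d³ for the two perturbers:
Moon B: (2.1 × 10²⁰) / (5.1 × 10⁸)³ = 1.583 × 10⁻⁶
Moon V: (2.0 × 10²¹) / (3.4 × 10⁸)³ = 5.089 × 10⁻⁵
Ratio (larger/smaller) = 32

Moon V, by a factor of ≈ 32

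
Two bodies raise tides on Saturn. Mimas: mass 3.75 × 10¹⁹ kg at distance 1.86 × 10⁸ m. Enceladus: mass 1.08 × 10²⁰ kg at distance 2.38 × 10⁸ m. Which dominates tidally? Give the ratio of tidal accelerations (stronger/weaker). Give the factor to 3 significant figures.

The tide-raising term goes as M/d³ (the gradient of a 1/d² field).
Mimas: (3.75 × 10¹⁹) / (1.86 × 10⁸)³ = 5.828 × 10⁻⁶
Enceladus: (1.08 × 10²⁰) / (2.38 × 10⁸)³ = 8.011 × 10⁻⁶
Ratio (larger/smaller) = 1.37

Enceladus, by a factor of ≈ 1.37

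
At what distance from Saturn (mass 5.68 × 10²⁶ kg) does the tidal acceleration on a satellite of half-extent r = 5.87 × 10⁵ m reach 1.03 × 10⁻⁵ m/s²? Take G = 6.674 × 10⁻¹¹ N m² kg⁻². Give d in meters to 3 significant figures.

2GMr/d³ = a_tidal  ⇒  d = (2GMr / a_tidal)^(1/3)
d = (2 × 6.674×10⁻¹¹ × (5.68 × 10²⁶) × (5.87 × 10⁵) / (1.03 × 10⁻⁵))^(1/3)
  = 1.63 × 10⁹ m

1.63 × 10⁹ m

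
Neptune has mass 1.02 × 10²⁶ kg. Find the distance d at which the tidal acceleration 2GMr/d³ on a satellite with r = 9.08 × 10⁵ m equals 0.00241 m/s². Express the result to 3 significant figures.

2GMr/d³ = a_tidal  ⇒  d = (2GMr / a_tidal)^(1/3)
d = (2 × 6.674×10⁻¹¹ × (1.02 × 10²⁶) × (9.08 × 10⁵) / (0.00241))^(1/3)
  = 1.72 × 10⁸ m

1.72 × 10⁸ m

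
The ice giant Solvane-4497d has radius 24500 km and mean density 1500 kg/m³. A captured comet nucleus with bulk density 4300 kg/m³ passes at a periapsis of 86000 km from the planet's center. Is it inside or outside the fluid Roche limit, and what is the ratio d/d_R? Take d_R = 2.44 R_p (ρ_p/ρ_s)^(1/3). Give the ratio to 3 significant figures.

d_R = 2.44 × (24500 km) × (1500/4300)^(1/3) = 42080 km
d/d_R = (86000) / (42080) = 2.04
Since d/d_R > 1, the body is outside the Roche limit.

outside; d/d_R ≈ 2.04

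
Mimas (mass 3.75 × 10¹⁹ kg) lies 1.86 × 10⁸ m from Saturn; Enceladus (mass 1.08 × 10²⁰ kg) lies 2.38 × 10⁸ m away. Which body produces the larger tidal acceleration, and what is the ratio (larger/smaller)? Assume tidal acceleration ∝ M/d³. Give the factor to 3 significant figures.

The tide-raising term goes as M/d³ (the gradient of a 1/d² field).
Mimas: (3.75 × 10¹⁹) / (1.86 × 10⁸)³ = 5.828 × 10⁻⁶
Enceladus: (1.08 × 10²⁰) / (2.38 × 10⁸)³ = 8.011 × 10⁻⁶
Ratio (larger/smaller) = 1.37

Enceladus, by a factor of ≈ 1.37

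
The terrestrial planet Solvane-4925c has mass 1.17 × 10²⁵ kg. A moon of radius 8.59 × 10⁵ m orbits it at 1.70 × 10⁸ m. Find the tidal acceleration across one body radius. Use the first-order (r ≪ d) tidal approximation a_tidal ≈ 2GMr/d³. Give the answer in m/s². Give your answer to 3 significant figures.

a_tidal = 2GMr/d³
        = 2 × (6.674 × 10⁻¹¹) × (1.17 × 10²⁵) × (8.59 × 10⁵) / (1.70 × 10⁸)³
        = 2.73 × 10⁻⁴ m/s²

2.73 × 10⁻⁴ m/s²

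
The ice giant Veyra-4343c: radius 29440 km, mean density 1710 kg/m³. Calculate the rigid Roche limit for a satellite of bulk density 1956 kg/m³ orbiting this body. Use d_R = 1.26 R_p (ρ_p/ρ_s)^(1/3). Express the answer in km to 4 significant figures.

35470 km

d_R = 1.26 × 29440 km × (1710/1956)^(1/3)
    = 35470 km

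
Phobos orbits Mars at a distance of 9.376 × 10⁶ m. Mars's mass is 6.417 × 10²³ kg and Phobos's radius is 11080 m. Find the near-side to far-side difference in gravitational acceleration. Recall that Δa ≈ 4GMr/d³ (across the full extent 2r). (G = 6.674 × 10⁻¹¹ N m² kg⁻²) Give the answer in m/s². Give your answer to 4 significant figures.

2.303 × 10⁻³ m/s²

Δa = 4GMr/d³
   = 4 × (6.674 × 10⁻¹¹) × (6.417 × 10²³) × (11080) / (9.376 × 10⁶)³
   = 2.303 × 10⁻³ m/s²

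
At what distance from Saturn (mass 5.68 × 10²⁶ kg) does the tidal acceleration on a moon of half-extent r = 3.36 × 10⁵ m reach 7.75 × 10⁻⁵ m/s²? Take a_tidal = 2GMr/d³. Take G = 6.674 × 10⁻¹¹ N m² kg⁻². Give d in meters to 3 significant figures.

6.90 × 10⁸ m

2GMr/d³ = a_tidal  ⇒  d = (2GMr / a_tidal)^(1/3)
d = (2 × 6.674×10⁻¹¹ × (5.68 × 10²⁶) × (3.36 × 10⁵) / (7.75 × 10⁻⁵))^(1/3)
  = 6.90 × 10⁸ m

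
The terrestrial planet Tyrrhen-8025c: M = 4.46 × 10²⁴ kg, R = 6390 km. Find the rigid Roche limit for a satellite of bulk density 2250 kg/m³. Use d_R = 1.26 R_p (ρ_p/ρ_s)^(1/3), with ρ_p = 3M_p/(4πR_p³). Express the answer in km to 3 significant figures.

9820 km

ρ_p = 3M_p/(4πR_p³) = 3 × (4.46 × 10²⁴) / (4π × (6.39 × 10⁶ m)³) = 4080 kg/m³
d_R = 1.26 × 6390 km × (4080/2250)^(1/3)
    = 9820 km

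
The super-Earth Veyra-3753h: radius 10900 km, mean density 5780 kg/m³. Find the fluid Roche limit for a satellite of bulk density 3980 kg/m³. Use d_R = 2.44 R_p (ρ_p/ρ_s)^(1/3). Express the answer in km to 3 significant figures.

d_R = 2.44 × 10900 km × (5780/3980)^(1/3)
    = 30100 km

30100 km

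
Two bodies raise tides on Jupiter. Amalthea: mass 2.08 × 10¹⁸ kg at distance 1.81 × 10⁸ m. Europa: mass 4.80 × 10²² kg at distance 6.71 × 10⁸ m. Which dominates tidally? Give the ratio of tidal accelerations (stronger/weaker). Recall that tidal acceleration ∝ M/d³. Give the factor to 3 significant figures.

Tidal acceleration ∝ M/d³, so compare M/d³ for each.
Amalthea: (2.08 × 10¹⁸) / (1.81 × 10⁸)³ = 3.508 × 10⁻⁷
Europa: (4.80 × 10²²) / (6.71 × 10⁸)³ = 1.589 × 10⁻⁴
Ratio (larger/smaller) = 453

Europa, by a factor of ≈ 453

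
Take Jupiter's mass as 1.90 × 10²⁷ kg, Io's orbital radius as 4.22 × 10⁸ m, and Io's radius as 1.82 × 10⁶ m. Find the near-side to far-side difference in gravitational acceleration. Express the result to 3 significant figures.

1.23 × 10⁻² m/s²

a_tidal = 4GMr/d³
        = 4 × (6.674 × 10⁻¹¹) × (1.90 × 10²⁷) × (1.82 × 10⁶) / (4.22 × 10⁸)³
        = 1.23 × 10⁻² m/s²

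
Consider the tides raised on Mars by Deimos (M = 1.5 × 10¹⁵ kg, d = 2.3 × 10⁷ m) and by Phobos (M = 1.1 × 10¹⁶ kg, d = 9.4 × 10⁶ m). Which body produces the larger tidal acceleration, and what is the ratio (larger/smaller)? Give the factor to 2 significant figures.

Phobos, by a factor of ≈ 110

Tidal stretch scales as M/d³; compute that for each body.
Deimos: (1.5 × 10¹⁵) / (2.3 × 10⁷)³ = 1.233 × 10⁻⁷
Phobos: (1.1 × 10¹⁶) / (9.4 × 10⁶)³ = 1.324 × 10⁻⁵
Ratio (larger/smaller) = 110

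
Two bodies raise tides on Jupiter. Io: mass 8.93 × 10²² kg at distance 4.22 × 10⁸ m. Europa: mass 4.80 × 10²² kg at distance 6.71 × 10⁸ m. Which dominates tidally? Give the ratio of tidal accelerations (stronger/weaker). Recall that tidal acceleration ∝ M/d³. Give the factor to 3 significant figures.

Tidal stretch scales as M/d³; compute that for each body.
Io: (8.93 × 10²²) / (4.22 × 10⁸)³ = 1.188 × 10⁻³
Europa: (4.80 × 10²²) / (6.71 × 10⁸)³ = 1.589 × 10⁻⁴
Ratio (larger/smaller) = 7.48

Io, by a factor of ≈ 7.48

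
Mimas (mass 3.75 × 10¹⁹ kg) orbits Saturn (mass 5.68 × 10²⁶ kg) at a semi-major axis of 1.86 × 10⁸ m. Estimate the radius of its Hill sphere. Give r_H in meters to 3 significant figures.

5.21 × 10⁵ m

r_H ≈ a (m/3M)^(1/3)
    = (1.86 × 10⁸) × (3.75 × 10¹⁹ / (3 × 5.68 × 10²⁶))^(1/3)
    = 5.21 × 10⁵ m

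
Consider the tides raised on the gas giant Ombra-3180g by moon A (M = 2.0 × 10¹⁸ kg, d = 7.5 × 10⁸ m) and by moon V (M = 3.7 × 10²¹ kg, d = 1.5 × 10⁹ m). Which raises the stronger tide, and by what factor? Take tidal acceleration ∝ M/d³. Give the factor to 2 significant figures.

Tidal stretch scales as M/d³; compute that for each body.
Moon A: (2.0 × 10¹⁸) / (7.5 × 10⁸)³ = 4.741 × 10⁻⁹
Moon V: (3.7 × 10²¹) / (1.5 × 10⁹)³ = 1.096 × 10⁻⁶
Ratio (larger/smaller) = 230

Moon V, by a factor of ≈ 230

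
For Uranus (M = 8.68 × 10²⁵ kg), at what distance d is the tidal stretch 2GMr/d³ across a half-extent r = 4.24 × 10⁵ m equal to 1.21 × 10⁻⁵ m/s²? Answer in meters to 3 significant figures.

2GMr/d³ = a_tidal  ⇒  d = (2GMr / a_tidal)^(1/3)
d = (2 × 6.674×10⁻¹¹ × (8.68 × 10²⁵) × (4.24 × 10⁵) / (1.21 × 10⁻⁵))^(1/3)
  = 7.40 × 10⁸ m

7.40 × 10⁸ m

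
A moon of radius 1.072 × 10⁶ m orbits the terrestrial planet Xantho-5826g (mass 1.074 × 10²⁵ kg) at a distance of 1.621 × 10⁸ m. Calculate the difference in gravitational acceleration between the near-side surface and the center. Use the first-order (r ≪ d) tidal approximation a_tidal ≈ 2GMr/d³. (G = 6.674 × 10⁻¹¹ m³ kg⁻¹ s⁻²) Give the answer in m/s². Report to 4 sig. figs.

a_tidal = 2GMr/d³
        = 2 × (6.674 × 10⁻¹¹) × (1.074 × 10²⁵) × (1.072 × 10⁶) / (1.621 × 10⁸)³
        = 3.608 × 10⁻⁴ m/s²

3.608 × 10⁻⁴ m/s²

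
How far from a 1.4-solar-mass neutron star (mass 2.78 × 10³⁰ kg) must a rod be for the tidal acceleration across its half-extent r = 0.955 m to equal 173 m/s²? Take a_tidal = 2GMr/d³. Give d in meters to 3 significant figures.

2GMr/d³ = a_tidal  ⇒  d = (2GMr / a_tidal)^(1/3)
d = (2 × 6.674×10⁻¹¹ × (2.78 × 10³⁰) × (0.955) / (173))^(1/3)
  = 1.27 × 10⁶ m

1.27 × 10⁶ m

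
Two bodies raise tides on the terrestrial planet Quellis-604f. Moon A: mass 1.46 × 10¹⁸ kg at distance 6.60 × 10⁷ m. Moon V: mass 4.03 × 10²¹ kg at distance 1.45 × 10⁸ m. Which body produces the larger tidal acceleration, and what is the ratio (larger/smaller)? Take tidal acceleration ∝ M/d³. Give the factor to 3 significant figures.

The tide-raising term goes as M/d³ (the gradient of a 1/d² field).
Moon A: (1.46 × 10¹⁸) / (6.60 × 10⁷)³ = 5.078 × 10⁻⁶
Moon V: (4.03 × 10²¹) / (1.45 × 10⁸)³ = 1.322 × 10⁻³
Ratio (larger/smaller) = 260

Moon V, by a factor of ≈ 260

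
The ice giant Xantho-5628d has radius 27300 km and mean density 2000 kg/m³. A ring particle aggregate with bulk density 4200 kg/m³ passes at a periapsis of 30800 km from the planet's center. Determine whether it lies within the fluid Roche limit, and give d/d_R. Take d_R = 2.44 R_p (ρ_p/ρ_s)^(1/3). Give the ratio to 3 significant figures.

inside; d/d_R ≈ 0.592

d_R = 2.44 × (27300 km) × (2000/4200)^(1/3) = 52020 km
d/d_R = (30800) / (52020) = 0.592
Since d/d_R < 1, the body is inside the Roche limit.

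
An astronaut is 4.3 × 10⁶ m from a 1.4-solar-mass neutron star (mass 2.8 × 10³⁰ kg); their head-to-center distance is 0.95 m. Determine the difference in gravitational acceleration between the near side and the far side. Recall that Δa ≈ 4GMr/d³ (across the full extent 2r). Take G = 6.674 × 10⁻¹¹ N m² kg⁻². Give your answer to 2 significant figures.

8.9 m/s²

Δa = 4GMr/d³
   = 4 × (6.674 × 10⁻¹¹) × (2.8 × 10³⁰) × (0.95) / (4.3 × 10⁶)³
   = 8.9 m/s²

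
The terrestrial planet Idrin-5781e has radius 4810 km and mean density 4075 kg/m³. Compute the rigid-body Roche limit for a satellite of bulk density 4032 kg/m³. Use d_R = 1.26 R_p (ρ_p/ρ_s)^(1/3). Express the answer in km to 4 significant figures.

6082 km

d_R = 1.26 × 4810 km × (4075/4032)^(1/3)
    = 6082 km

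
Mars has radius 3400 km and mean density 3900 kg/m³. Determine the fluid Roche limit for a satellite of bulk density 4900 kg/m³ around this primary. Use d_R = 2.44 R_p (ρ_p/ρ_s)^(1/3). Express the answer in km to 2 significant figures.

7700 km

d_R = 2.44 × 3400 km × (3900/4900)^(1/3)
    = 7700 km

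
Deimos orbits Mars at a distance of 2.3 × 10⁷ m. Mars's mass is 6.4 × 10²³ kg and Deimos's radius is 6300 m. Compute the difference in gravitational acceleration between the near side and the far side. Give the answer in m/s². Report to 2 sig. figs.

Δa = 4GMr/d³
   = 4 × (6.674 × 10⁻¹¹) × (6.4 × 10²³) × (6300) / (2.3 × 10⁷)³
   = 8.8 × 10⁻⁵ m/s²

8.8 × 10⁻⁵ m/s²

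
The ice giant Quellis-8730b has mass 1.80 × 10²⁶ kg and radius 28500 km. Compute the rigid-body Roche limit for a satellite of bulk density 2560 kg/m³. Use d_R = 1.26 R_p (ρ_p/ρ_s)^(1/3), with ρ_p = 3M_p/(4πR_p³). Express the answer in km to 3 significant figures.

32300 km

ρ_p = 3M_p/(4πR_p³) = 3 × (1.80 × 10²⁶) / (4π × (2.85 × 10⁷ m)³) = 1860 kg/m³
d_R = 1.26 × 28500 km × (1860/2560)^(1/3)
    = 32300 km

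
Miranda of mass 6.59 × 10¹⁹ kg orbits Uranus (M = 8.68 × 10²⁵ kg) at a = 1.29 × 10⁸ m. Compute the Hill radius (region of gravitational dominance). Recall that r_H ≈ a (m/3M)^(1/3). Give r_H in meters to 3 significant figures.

8.16 × 10⁵ m

r_H ≈ a (m/3M)^(1/3)
    = (1.29 × 10⁸) × (6.59 × 10¹⁹ / (3 × 8.68 × 10²⁵))^(1/3)
    = 8.16 × 10⁵ m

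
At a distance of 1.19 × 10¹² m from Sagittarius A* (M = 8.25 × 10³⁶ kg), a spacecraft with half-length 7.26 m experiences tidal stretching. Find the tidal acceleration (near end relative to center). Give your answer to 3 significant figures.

4.74 × 10⁻⁹ m/s²

Δa = 2GMr/d³
   = 2 × (6.674 × 10⁻¹¹) × (8.25 × 10³⁶) × (7.26) / (1.19 × 10¹²)³
   = 4.74 × 10⁻⁹ m/s²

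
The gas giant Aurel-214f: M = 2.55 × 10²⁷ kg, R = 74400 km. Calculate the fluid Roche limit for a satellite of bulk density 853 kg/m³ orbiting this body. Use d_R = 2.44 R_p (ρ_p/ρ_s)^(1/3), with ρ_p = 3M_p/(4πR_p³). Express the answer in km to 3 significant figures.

2.18 × 10⁵ km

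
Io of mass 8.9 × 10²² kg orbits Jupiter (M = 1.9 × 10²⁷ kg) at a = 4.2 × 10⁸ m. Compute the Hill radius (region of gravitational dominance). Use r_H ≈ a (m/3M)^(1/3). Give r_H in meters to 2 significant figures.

1.0 × 10⁷ m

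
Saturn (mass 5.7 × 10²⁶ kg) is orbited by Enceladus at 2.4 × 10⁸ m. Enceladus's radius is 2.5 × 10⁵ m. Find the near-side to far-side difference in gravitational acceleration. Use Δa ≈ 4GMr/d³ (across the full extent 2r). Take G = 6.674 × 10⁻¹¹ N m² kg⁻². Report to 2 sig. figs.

2.8 × 10⁻³ m/s²

Δg = 4GMr/d³
   = 4 × (6.674 × 10⁻¹¹) × (5.7 × 10²⁶) × (2.5 × 10⁵) / (2.4 × 10⁸)³
   = 2.8 × 10⁻³ m/s²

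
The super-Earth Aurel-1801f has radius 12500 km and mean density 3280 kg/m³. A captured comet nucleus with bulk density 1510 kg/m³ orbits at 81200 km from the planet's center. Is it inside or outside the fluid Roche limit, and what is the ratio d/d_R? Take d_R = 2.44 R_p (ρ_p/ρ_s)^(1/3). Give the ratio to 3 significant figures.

outside; d/d_R ≈ 2.06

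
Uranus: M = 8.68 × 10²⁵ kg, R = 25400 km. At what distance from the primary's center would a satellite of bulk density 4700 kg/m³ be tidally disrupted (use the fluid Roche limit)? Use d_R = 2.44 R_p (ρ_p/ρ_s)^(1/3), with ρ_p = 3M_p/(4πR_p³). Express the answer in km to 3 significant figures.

ρ_p = 3M_p/(4πR_p³) = 3 × (8.68 × 10²⁵) / (4π × (2.54 × 10⁷ m)³) = 1260 kg/m³
d_R = 2.44 × 25400 km × (1260/4700)^(1/3)
    = 40000 km

40000 km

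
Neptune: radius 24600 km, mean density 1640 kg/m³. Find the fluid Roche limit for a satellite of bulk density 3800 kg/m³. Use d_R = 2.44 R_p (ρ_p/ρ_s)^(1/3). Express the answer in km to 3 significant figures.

45400 km

d_R = 2.44 × 24600 km × (1640/3800)^(1/3)
    = 45400 km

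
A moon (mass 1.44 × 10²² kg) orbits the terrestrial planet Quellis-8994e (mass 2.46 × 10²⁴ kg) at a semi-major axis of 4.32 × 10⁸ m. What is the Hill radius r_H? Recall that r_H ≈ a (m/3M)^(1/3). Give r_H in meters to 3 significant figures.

r_H ≈ a (m/3M)^(1/3)
    = (4.32 × 10⁸) × (1.44 × 10²² / (3 × 2.46 × 10²⁴))^(1/3)
    = 5.40 × 10⁷ m

5.40 × 10⁷ m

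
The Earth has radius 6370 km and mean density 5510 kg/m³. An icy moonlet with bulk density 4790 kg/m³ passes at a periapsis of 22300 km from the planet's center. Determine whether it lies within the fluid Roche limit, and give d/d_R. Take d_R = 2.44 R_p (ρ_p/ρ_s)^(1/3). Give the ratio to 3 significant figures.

d_R = 2.44 × (6370 km) × (5510/4790)^(1/3) = 16290 km
d/d_R = (22300) / (16290) = 1.37
Since d/d_R > 1, the body is outside the Roche limit.

outside; d/d_R ≈ 1.37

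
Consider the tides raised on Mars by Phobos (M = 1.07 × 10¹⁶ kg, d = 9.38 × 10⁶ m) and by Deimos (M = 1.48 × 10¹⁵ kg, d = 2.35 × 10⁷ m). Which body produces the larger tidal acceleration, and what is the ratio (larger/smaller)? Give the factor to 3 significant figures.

Compare M/d³ for the two perturbers:
Phobos: (1.07 × 10¹⁶) / (9.38 × 10⁶)³ = 1.297 × 10⁻⁵
Deimos: (1.48 × 10¹⁵) / (2.35 × 10⁷)³ = 1.140 × 10⁻⁷
Ratio (larger/smaller) = 114

Phobos, by a factor of ≈ 114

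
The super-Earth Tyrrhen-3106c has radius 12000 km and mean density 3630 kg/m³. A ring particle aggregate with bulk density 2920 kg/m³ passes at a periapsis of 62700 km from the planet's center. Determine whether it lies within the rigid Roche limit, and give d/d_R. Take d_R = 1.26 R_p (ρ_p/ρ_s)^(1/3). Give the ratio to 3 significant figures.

outside; d/d_R ≈ 3.86

d_R = 1.26 × (12000 km) × (3630/2920)^(1/3) = 16260 km
d/d_R = (62700) / (16260) = 3.86
Since d/d_R > 1, the body is outside the Roche limit.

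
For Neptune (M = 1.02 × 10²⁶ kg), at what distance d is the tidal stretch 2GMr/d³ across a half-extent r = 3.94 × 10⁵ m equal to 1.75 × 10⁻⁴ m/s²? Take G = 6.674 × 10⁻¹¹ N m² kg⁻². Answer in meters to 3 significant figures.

3.13 × 10⁸ m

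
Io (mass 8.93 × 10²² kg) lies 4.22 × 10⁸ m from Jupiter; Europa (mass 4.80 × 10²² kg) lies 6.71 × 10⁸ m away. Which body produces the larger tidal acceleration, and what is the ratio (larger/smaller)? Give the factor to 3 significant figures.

Io, by a factor of ≈ 7.48

Tidal stretch scales as M/d³; compute that for each body.
Io: (8.93 × 10²²) / (4.22 × 10⁸)³ = 1.188 × 10⁻³
Europa: (4.80 × 10²²) / (6.71 × 10⁸)³ = 1.589 × 10⁻⁴
Ratio (larger/smaller) = 7.48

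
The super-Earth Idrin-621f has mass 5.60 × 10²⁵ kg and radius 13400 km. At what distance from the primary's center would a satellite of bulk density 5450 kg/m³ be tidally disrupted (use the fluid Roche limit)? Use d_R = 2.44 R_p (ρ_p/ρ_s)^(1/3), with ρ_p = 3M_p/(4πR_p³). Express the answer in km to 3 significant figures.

32900 km

ρ_p = 3M_p/(4πR_p³) = 3 × (5.60 × 10²⁵) / (4π × (1.34 × 10⁷ m)³) = 5560 kg/m³
d_R = 2.44 × 13400 km × (5560/5450)^(1/3)
    = 32900 km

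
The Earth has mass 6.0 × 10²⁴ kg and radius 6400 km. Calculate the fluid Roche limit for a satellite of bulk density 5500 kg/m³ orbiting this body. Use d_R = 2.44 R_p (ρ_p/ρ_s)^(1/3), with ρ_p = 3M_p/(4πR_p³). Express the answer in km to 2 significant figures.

ρ_p = 3M_p/(4πR_p³) = 3 × (6.0 × 10²⁴) / (4π × (6.4 × 10⁶ m)³) = 5500 kg/m³
d_R = 2.44 × 6400 km × (5500/5500)^(1/3)
    = 16000 km

16000 km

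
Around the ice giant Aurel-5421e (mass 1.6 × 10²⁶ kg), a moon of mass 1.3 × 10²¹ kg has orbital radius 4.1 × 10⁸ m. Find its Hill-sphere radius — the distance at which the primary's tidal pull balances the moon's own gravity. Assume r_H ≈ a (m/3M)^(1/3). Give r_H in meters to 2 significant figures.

5.7 × 10⁶ m

r_H ≈ a (m/3M)^(1/3)
    = (4.1 × 10⁸) × (1.3 × 10²¹ / (3 × 1.6 × 10²⁶))^(1/3)
    = 5.7 × 10⁶ m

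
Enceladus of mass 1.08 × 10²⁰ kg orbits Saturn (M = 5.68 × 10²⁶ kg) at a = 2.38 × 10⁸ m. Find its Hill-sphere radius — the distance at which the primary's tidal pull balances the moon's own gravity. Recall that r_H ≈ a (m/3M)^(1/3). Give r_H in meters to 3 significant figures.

r_H ≈ a (m/3M)^(1/3)
    = (2.38 × 10⁸) × (1.08 × 10²⁰ / (3 × 5.68 × 10²⁶))^(1/3)
    = 9.49 × 10⁵ m

9.49 × 10⁵ m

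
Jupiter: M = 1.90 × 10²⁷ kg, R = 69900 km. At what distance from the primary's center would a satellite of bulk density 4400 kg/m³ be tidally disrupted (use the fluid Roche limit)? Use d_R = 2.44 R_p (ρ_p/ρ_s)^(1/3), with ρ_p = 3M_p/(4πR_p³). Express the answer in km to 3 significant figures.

ρ_p = 3M_p/(4πR_p³) = 3 × (1.90 × 10²⁷) / (4π × (6.99 × 10⁷ m)³) = 1330 kg/m³
d_R = 2.44 × 69900 km × (1330/4400)^(1/3)
    = 1.14 × 10⁵ km

1.14 × 10⁵ km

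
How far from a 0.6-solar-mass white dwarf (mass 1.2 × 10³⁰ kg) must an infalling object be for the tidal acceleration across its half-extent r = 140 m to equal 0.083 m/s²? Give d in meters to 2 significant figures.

2GMr/d³ = a_tidal  ⇒  d = (2GMr / a_tidal)^(1/3)
d = (2 × 6.674×10⁻¹¹ × (1.2 × 10³⁰) × (140) / (0.083))^(1/3)
  = 6.5 × 10⁷ m

6.5 × 10⁷ m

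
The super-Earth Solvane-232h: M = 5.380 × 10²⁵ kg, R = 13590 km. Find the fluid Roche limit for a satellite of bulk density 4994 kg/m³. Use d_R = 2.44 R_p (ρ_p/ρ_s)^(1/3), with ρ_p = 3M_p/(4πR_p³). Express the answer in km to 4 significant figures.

33430 km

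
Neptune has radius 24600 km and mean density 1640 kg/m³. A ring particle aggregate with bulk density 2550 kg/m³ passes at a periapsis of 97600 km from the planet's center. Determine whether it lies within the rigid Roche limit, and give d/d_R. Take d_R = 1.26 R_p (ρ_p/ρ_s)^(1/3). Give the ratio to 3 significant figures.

outside; d/d_R ≈ 3.65

d_R = 1.26 × (24600 km) × (1640/2550)^(1/3) = 26760 km
d/d_R = (97600) / (26760) = 3.65
Since d/d_R > 1, the body is outside the Roche limit.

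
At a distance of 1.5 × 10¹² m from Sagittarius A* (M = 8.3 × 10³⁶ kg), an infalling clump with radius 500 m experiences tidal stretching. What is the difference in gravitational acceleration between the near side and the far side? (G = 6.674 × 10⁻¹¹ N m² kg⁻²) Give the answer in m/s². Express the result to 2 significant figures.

3.3 × 10⁻⁷ m/s²

Differencing GM/(d−r)² and GM/(d+r)² to first order in r/d gives 4GMr/d³.
Δg = 4GMr/d³
   = 4 × (6.674 × 10⁻¹¹) × (8.3 × 10³⁶) × (500) / (1.5 × 10¹²)³
   = 3.3 × 10⁻⁷ m/s²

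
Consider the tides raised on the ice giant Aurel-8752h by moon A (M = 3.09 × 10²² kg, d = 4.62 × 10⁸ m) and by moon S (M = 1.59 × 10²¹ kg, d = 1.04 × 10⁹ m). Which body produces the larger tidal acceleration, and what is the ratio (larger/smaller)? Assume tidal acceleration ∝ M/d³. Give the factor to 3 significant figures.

Moon A, by a factor of ≈ 222

Compare M/d³ for the two perturbers:
Moon A: (3.09 × 10²²) / (4.62 × 10⁸)³ = 3.134 × 10⁻⁴
Moon S: (1.59 × 10²¹) / (1.04 × 10⁹)³ = 1.414 × 10⁻⁶
Ratio (larger/smaller) = 222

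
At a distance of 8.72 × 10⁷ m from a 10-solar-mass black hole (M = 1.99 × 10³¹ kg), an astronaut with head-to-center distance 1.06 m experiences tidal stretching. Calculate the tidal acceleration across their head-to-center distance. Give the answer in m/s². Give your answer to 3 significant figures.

Δg = 2GMr/d³
   = 2 × (6.674 × 10⁻¹¹) × (1.99 × 10³¹) × (1.06) / (8.72 × 10⁷)³
   = 4.25 × 10⁻³ m/s²

4.25 × 10⁻³ m/s²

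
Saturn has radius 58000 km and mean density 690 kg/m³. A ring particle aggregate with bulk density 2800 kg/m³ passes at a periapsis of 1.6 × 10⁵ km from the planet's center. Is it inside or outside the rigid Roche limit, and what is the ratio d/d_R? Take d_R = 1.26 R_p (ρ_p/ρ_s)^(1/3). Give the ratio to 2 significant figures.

d_R = 1.26 × (58000 km) × (690/2800)^(1/3) = 45820 km
d/d_R = (1.6 × 10⁵) / (45820) = 3.5
Since d/d_R > 1, the body is outside the Roche limit.

outside; d/d_R ≈ 3.5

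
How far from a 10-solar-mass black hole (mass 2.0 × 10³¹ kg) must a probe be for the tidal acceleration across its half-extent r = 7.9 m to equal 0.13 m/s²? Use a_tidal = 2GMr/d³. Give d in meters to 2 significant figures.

2GMr/d³ = a_tidal  ⇒  d = (2GMr / a_tidal)^(1/3)
d = (2 × 6.674×10⁻¹¹ × (2.0 × 10³¹) × (7.9) / (0.13))^(1/3)
  = 5.5 × 10⁷ m

5.5 × 10⁷ m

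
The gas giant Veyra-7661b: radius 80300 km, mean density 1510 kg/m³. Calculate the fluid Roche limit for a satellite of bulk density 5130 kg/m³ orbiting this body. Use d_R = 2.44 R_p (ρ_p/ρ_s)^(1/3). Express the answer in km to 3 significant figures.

1.30 × 10⁵ km

d_R = 2.44 × 80300 km × (1510/5130)^(1/3)
    = 1.30 × 10⁵ km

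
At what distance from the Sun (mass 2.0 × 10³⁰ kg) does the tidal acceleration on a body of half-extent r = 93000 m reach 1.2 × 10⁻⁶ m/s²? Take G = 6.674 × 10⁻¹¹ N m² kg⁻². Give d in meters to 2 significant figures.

2.7 × 10¹⁰ m

2GMr/d³ = a_tidal  ⇒  d = (2GMr / a_tidal)^(1/3)
d = (2 × 6.674×10⁻¹¹ × (2.0 × 10³⁰) × (93000) / (1.2 × 10⁻⁶))^(1/3)
  = 2.7 × 10¹⁰ m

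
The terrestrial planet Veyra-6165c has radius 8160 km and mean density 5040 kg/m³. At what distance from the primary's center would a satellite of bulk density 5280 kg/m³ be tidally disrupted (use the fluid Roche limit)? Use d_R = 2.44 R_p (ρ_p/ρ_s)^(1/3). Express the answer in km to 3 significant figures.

d_R = 2.44 × 8160 km × (5040/5280)^(1/3)
    = 19600 km

19600 km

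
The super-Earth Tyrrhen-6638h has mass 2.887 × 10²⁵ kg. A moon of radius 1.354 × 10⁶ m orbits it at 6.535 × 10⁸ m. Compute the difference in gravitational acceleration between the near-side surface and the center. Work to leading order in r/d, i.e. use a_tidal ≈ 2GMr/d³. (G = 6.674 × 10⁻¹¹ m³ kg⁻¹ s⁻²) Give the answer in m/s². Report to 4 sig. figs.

a_tidal = 2GMr/d³
        = 2 × (6.674 × 10⁻¹¹) × (2.887 × 10²⁵) × (1.354 × 10⁶) / (6.535 × 10⁸)³
        = 1.870 × 10⁻⁵ m/s²

1.870 × 10⁻⁵ m/s²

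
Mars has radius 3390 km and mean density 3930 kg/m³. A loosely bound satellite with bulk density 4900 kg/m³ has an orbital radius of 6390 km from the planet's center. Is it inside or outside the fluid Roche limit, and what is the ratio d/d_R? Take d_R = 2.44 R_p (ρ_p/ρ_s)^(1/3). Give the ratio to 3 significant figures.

d_R = 2.44 × (3390 km) × (3930/4900)^(1/3) = 7685 km
d/d_R = (6390) / (7685) = 0.831
Since d/d_R < 1, the body is inside the Roche limit.

inside; d/d_R ≈ 0.831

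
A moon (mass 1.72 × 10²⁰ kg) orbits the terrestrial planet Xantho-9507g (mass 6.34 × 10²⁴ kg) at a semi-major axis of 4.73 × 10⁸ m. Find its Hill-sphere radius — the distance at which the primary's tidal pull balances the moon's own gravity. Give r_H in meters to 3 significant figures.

r_H ≈ a (m/3M)^(1/3)
    = (4.73 × 10⁸) × (1.72 × 10²⁰ / (3 × 6.34 × 10²⁴))^(1/3)
    = 9.85 × 10⁶ m

9.85 × 10⁶ m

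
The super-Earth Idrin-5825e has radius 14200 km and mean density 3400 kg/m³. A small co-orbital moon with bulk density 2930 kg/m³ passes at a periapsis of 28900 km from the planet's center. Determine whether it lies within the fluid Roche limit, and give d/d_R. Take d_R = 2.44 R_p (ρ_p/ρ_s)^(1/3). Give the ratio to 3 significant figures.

inside; d/d_R ≈ 0.794

d_R = 2.44 × (14200 km) × (3400/2930)^(1/3) = 36410 km
d/d_R = (28900) / (36410) = 0.794
Since d/d_R < 1, the body is inside the Roche limit.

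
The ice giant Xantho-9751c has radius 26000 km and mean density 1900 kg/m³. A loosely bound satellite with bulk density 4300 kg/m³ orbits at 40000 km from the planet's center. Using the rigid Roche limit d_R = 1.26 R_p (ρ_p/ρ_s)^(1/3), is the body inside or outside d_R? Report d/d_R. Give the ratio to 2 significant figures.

outside; d/d_R ≈ 1.6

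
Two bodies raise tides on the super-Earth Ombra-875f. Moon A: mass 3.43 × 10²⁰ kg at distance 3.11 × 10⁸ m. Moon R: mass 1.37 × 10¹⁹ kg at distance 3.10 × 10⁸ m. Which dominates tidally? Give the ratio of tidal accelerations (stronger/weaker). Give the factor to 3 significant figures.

Moon A, by a factor of ≈ 24.8

Tidal stretch scales as M/d³; compute that for each body.
Moon A: (3.43 × 10²⁰) / (3.11 × 10⁸)³ = 1.140 × 10⁻⁵
Moon R: (1.37 × 10¹⁹) / (3.10 × 10⁸)³ = 4.599 × 10⁻⁷
Ratio (larger/smaller) = 24.8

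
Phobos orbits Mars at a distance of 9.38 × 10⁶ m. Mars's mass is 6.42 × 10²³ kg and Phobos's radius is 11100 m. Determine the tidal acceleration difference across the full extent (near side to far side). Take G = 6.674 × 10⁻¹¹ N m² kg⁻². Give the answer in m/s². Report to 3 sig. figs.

Δg = 4GMr/d³
   = 4 × (6.674 × 10⁻¹¹) × (6.42 × 10²³) × (11100) / (9.38 × 10⁶)³
   = 2.31 × 10⁻³ m/s²

2.31 × 10⁻³ m/s²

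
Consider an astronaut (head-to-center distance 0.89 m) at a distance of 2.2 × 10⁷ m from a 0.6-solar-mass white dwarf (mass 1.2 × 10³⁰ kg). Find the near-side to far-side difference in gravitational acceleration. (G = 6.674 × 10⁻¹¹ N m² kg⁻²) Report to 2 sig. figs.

Δa = 4GMr/d³
   = 4 × (6.674 × 10⁻¹¹) × (1.2 × 10³⁰) × (0.89) / (2.2 × 10⁷)³
   = 2.7 × 10⁻² m/s²

2.7 × 10⁻² m/s²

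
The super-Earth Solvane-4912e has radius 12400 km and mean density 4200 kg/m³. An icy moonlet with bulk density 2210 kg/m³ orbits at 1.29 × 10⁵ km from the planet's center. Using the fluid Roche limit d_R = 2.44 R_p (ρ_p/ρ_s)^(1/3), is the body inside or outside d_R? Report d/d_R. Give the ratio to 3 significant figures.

outside; d/d_R ≈ 3.44

d_R = 2.44 × (12400 km) × (4200/2210)^(1/3) = 37480 km
d/d_R = (1.29 × 10⁵) / (37480) = 3.44
Since d/d_R > 1, the body is outside the Roche limit.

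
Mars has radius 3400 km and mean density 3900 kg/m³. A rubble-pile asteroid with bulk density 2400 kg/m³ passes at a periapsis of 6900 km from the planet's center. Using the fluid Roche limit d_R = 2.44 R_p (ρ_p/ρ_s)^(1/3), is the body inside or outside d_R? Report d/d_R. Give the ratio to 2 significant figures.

d_R = 2.44 × (3400 km) × (3900/2400)^(1/3) = 9753 km
d/d_R = (6900) / (9753) = 0.71
Since d/d_R < 1, the body is inside the Roche limit.

inside; d/d_R ≈ 0.71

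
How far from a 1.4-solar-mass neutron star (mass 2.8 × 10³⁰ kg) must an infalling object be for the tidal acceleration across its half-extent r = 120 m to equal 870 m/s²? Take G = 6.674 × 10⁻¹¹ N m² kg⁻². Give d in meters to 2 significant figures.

2GMr/d³ = a_tidal  ⇒  d = (2GMr / a_tidal)^(1/3)
d = (2 × 6.674×10⁻¹¹ × (2.8 × 10³⁰) × (120) / (870))^(1/3)
  = 3.7 × 10⁶ m

3.7 × 10⁶ m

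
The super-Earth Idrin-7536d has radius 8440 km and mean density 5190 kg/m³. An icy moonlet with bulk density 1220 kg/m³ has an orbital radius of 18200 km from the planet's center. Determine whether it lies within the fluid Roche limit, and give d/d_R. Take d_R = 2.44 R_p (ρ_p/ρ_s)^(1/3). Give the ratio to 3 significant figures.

d_R = 2.44 × (8440 km) × (5190/1220)^(1/3) = 33370 km
d/d_R = (18200) / (33370) = 0.545
Since d/d_R < 1, the body is inside the Roche limit.

inside; d/d_R ≈ 0.545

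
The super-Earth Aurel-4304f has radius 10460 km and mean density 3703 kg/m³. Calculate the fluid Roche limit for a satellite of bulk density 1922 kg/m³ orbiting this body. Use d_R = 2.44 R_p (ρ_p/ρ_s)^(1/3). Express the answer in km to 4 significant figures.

d_R = 2.44 × 10460 km × (3703/1922)^(1/3)
    = 31760 km

31760 km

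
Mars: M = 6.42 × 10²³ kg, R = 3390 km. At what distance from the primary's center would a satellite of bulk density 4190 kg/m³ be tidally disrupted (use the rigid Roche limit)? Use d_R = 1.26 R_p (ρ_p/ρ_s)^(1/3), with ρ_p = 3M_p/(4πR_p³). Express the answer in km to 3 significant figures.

4180 km

ρ_p = 3M_p/(4πR_p³) = 3 × (6.42 × 10²³) / (4π × (3.39 × 10⁶ m)³) = 3930 kg/m³
d_R = 1.26 × 3390 km × (3930/4190)^(1/3)
    = 4180 km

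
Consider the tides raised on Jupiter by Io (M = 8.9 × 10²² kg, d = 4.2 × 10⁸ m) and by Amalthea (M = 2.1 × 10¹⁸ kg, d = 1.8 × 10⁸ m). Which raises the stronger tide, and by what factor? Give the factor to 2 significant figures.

Io, by a factor of ≈ 3300

Tidal acceleration ∝ M/d³, so compare M/d³ for each.
Io: (8.9 × 10²²) / (4.2 × 10⁸)³ = 1.201 × 10⁻³
Amalthea: (2.1 × 10¹⁸) / (1.8 × 10⁸)³ = 3.601 × 10⁻⁷
Ratio (larger/smaller) = 3300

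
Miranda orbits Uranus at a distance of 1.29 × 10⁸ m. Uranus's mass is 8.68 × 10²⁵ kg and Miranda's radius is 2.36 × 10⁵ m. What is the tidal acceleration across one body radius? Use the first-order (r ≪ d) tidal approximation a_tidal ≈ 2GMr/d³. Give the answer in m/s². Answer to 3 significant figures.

1.27 × 10⁻³ m/s²

Δa = 2GMr/d³
   = 2 × (6.674 × 10⁻¹¹) × (8.68 × 10²⁵) × (2.36 × 10⁵) / (1.29 × 10⁸)³
   = 1.27 × 10⁻³ m/s²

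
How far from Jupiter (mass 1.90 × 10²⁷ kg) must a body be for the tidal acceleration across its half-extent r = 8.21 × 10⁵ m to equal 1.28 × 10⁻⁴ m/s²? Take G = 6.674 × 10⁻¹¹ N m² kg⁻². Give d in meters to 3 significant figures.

1.18 × 10⁹ m

2GMr/d³ = a_tidal  ⇒  d = (2GMr / a_tidal)^(1/3)
d = (2 × 6.674×10⁻¹¹ × (1.90 × 10²⁷) × (8.21 × 10⁵) / (1.28 × 10⁻⁴))^(1/3)
  = 1.18 × 10⁹ m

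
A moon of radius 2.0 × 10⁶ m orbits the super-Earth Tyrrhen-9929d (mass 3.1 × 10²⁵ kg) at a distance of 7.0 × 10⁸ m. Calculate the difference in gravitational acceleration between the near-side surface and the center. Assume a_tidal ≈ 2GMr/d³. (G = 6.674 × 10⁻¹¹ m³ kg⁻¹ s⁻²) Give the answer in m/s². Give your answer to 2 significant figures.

2.4 × 10⁻⁵ m/s²

Δg = 2GMr/d³
   = 2 × (6.674 × 10⁻¹¹) × (3.1 × 10²⁵) × (2.0 × 10⁶) / (7.0 × 10⁸)³
   = 2.4 × 10⁻⁵ m/s²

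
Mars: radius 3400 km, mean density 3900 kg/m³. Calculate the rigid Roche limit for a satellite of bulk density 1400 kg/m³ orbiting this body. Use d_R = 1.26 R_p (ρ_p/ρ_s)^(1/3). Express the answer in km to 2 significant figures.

6000 km

d_R = 1.26 × 3400 km × (3900/1400)^(1/3)
    = 6000 km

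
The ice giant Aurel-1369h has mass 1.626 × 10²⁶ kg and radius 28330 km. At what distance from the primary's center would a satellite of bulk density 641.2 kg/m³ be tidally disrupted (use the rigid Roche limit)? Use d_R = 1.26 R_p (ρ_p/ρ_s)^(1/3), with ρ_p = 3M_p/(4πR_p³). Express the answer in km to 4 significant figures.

49470 km

ρ_p = 3M_p/(4πR_p³) = 3 × (1.626 × 10²⁶) / (4π × (2.833 × 10⁷ m)³) = 1707 kg/m³
d_R = 1.26 × 28330 km × (1707/641.2)^(1/3)
    = 49470 km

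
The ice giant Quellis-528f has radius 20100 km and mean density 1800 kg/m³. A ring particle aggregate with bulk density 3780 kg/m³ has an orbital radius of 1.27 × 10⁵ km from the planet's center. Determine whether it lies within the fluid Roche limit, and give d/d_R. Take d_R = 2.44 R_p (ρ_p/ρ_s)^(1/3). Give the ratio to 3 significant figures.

d_R = 2.44 × (20100 km) × (1800/3780)^(1/3) = 38300 km
d/d_R = (1.27 × 10⁵) / (38300) = 3.32
Since d/d_R > 1, the body is outside the Roche limit.

outside; d/d_R ≈ 3.32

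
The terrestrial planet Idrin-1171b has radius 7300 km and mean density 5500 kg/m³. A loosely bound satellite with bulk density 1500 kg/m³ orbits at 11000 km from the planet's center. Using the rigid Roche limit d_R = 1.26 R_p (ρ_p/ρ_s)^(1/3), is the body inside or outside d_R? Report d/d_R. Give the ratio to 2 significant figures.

d_R = 1.26 × (7300 km) × (5500/1500)^(1/3) = 14180 km
d/d_R = (11000) / (14180) = 0.78
Since d/d_R < 1, the body is inside the Roche limit.

inside; d/d_R ≈ 0.78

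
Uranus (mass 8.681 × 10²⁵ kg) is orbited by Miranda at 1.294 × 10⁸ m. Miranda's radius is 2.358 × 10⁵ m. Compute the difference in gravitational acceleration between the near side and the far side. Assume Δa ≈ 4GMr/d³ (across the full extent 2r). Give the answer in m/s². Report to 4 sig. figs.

2.522 × 10⁻³ m/s²

Δg = 4GMr/d³
   = 4 × (6.674 × 10⁻¹¹) × (8.681 × 10²⁵) × (2.358 × 10⁵) / (1.294 × 10⁸)³
   = 2.522 × 10⁻³ m/s²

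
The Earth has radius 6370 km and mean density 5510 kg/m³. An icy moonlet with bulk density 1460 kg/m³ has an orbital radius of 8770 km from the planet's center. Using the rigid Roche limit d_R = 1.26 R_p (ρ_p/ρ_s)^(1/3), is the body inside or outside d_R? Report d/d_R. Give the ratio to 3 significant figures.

inside; d/d_R ≈ 0.702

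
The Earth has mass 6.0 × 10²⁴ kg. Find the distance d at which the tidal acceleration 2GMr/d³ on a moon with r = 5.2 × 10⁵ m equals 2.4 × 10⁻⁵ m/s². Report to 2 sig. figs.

2GMr/d³ = a_tidal  ⇒  d = (2GMr / a_tidal)^(1/3)
d = (2 × 6.674×10⁻¹¹ × (6.0 × 10²⁴) × (5.2 × 10⁵) / (2.4 × 10⁻⁵))^(1/3)
  = 2.6 × 10⁸ m

2.6 × 10⁸ m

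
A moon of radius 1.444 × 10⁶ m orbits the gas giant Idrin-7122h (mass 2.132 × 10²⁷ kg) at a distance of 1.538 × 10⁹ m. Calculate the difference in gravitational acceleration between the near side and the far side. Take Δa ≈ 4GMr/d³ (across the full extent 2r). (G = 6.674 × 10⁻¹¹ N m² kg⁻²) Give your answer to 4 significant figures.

Near-to-far spans 2r, so the tidal difference is twice the near-to-center value: 4GMr/d³.
Δa = 4GMr/d³
   = 4 × (6.674 × 10⁻¹¹) × (2.132 × 10²⁷) × (1.444 × 10⁶) / (1.538 × 10⁹)³
   = 2.259 × 10⁻⁴ m/s²

2.259 × 10⁻⁴ m/s²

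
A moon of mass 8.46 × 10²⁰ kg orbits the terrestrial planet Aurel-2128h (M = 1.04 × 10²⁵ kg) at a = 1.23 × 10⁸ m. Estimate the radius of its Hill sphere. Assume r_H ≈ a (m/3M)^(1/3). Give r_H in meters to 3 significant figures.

3.70 × 10⁶ m

r_H ≈ a (m/3M)^(1/3)
    = (1.23 × 10⁸) × (8.46 × 10²⁰ / (3 × 1.04 × 10²⁵))^(1/3)
    = 3.70 × 10⁶ m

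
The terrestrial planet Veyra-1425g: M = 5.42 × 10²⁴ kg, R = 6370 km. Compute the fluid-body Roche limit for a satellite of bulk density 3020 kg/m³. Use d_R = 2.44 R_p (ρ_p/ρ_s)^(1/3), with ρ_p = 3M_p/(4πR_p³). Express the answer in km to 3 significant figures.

ρ_p = 3M_p/(4πR_p³) = 3 × (5.42 × 10²⁴) / (4π × (6.37 × 10⁶ m)³) = 5010 kg/m³
d_R = 2.44 × 6370 km × (5010/3020)^(1/3)
    = 18400 km

18400 km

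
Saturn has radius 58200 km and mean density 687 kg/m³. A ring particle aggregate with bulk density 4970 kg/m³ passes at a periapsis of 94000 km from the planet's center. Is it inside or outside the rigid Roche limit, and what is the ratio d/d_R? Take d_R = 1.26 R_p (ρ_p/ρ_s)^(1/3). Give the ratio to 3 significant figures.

outside; d/d_R ≈ 2.48

d_R = 1.26 × (58200 km) × (687/4970)^(1/3) = 37920 km
d/d_R = (94000) / (37920) = 2.48
Since d/d_R > 1, the body is outside the Roche limit.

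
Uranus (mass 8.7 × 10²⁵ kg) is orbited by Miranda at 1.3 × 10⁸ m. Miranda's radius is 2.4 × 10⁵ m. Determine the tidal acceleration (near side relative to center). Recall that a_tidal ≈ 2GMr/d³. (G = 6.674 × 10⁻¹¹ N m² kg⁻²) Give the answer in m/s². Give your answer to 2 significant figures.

Differencing GM/(d−r)² and GM/d² to first order in r/d gives 2GMr/d³.
Δa = 2GMr/d³
   = 2 × (6.674 × 10⁻¹¹) × (8.7 × 10²⁵) × (2.4 × 10⁵) / (1.3 × 10⁸)³
   = 1.3 × 10⁻³ m/s²

1.3 × 10⁻³ m/s²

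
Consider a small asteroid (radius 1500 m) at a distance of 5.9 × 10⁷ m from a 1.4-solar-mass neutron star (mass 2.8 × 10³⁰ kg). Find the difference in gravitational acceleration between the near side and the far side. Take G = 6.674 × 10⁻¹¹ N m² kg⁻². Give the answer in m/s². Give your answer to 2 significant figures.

5.5 m/s²

Near-to-far spans 2r, so the tidal difference is twice the near-to-center value: 4GMr/d³.
Δg = 4GMr/d³
   = 4 × (6.674 × 10⁻¹¹) × (2.8 × 10³⁰) × (1500) / (5.9 × 10⁷)³
   = 5.5 m/s²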